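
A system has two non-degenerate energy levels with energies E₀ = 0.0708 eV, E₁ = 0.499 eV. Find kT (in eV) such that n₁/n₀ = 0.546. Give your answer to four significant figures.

n₁/n₀ = exp[−(E₁−E₀)/kT] = 0.546.
⇒ (E₁−E₀)/kT = ln(1/0.546) = ln(1.83150) = 0.605135.
kT = 0.4282 eV / 0.605135 = 0.7076 eV.

0.7076 eV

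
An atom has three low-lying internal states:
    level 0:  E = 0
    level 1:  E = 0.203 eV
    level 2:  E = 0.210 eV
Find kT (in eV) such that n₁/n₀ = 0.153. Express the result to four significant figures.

0.1081 eV

n₁/n₀ = exp[−(E₁−E₀)/kT] = 0.153.
⇒ (E₁−E₀)/kT = ln(1/0.153) = ln(6.53595) = 1.87732.
kT = 0.203 eV / 1.87732 = 0.1081 eV.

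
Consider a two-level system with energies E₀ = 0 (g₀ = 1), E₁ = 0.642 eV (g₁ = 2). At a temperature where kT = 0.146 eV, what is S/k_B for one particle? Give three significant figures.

Eᵢ/kT = 0, 4.3973.
Z = Σ gᵢe^(−Eᵢ/kT) = 1·e^(−0) + 2·e^(−4.3973) = 1.0000 + 0.024621 = 1.0246.
⟨E⟩ = Σ EᵢPᵢ = 0.015427 eV.
S/k_B = ln Z + ⟨E⟩/kT = ln(1.0246) + 0.015427/0.146 = 0.024302 + 0.10566 = 0.130.

0.130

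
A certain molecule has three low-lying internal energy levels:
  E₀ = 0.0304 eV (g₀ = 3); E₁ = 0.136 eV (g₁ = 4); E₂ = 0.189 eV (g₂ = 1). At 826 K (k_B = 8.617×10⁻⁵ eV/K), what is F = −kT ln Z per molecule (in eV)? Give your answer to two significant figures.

k_BT = 8.617×10⁻⁵ × 826 K = 0.07118 eV.
Eᵢ/kT = 0.4271, 1.911, 2.655.
Z = Σ gᵢe^(−Eᵢ/kT) = 3·e^(−0.4271) + 4·e^(−1.911) + 1·e^(−2.655) = 1.957 + 0.5917 + 0.07030 = 2.619.
F = −kT ln Z = −0.07118 × ln(2.619) = −0.07118 × 0.9628 = -0.069 eV.

-0.069 eV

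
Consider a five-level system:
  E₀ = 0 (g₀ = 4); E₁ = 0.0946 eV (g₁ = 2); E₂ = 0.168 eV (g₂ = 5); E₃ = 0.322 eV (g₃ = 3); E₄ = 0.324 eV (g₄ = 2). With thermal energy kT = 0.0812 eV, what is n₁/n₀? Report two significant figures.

0.16

n₁/n₀ = (g₁/g₀) exp[−(E₁−E₀)/kT] = (2/4) × exp(−(0.0946 eV)/(0.0812 eV)) = (2/4) × exp(-1.165) = 0.16.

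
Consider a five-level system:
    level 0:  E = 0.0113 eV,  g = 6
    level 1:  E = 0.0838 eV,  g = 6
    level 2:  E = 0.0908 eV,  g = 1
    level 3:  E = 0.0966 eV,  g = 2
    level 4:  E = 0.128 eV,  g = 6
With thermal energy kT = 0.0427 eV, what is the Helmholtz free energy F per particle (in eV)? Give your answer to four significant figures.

Eᵢ/kT = 0.264637, 1.96253, 2.12646, 2.26230, 2.99766.
Z = Σ gᵢe^(−Eᵢ/kT) = 6·e^(−0.264637) + 6·e^(−1.96253) + 1·e^(−2.12646) + 2·e^(−2.26230) + 6·e^(−2.99766) = 4.60491 + 0.843015 + 0.119259 + 0.208222 + 0.299422 = 6.07483.
F = −kT ln Z = −0.0427 × ln(6.07483) = −0.0427 × 1.80415 = -0.07704 eV.

-0.07704 eV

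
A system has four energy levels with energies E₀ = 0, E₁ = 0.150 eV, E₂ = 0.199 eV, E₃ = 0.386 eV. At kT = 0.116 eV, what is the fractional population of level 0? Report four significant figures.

Eᵢ/kT = 0, 1.29310, 1.71552, 3.32759.
Z = Σ e^(−Eᵢ/kT) = e^(−0) + e^(−1.29310) + e^(−1.71552) + e^(−3.32759) = 1.00000 + 0.274419 + 0.179870 + 0.0358795 = 1.49017.
P₀ = e^(−E₀/kT) / Z = 1.00000/1.49017 = 0.6711.

0.6711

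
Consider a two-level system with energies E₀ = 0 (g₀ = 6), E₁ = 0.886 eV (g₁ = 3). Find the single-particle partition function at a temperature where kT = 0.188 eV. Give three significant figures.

Eᵢ/kT = 0, 4.7128.
Z = Σ gᵢe^(−Eᵢ/kT) = 6·e^(−0) + 3·e^(−4.7128) = 6.0000 + 0.026939 = 6.0269.

Z = 6.03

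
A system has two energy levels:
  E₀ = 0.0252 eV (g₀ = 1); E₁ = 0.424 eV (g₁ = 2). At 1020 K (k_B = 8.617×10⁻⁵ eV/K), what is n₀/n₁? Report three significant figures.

k_BT = 8.617×10⁻⁵ × 1020 K = 0.087893 eV.
n₀/n₁ = (g₀/g₁) exp[−(E₀−E₁)/kT] = (1/2) × exp(−(-0.3988 eV)/(0.087893 eV)) = (1/2) × exp(4.5373) = 46.7.

46.7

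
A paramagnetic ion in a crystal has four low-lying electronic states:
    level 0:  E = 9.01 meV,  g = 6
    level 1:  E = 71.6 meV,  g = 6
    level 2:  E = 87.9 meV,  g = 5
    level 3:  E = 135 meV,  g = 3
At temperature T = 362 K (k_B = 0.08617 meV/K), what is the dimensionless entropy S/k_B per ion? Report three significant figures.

k_BT = 0.08617 × 362 K = 31.194 meV.
Eᵢ/kT = 0.28884, 2.2953, 2.8178, 4.3278.
Z = Σ gᵢe^(−Eᵢ/kT) = 6·e^(−0.28884) + 6·e^(−2.2953) + 5·e^(−2.8178) + 3·e^(−4.3278) = 4.4948 + 0.60439 + 0.29869 + 0.039590 = 5.4375.
⟨E⟩ = Σ EᵢPᵢ = 21.218 meV.
S/k_B = ln Z + ⟨E⟩/kT = ln(5.4375) + 21.218/31.194 = 1.6933 + 0.68019 = 2.37.

2.37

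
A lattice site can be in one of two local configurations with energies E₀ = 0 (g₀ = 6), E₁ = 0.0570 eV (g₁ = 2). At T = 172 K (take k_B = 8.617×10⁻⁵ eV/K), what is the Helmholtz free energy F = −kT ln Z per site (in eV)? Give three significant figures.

-0.0267 eV

k_BT = 8.617×10⁻⁵ × 172 K = 0.014821 eV.
Eᵢ/kT = 0, 3.8459.
Z = Σ gᵢe^(−Eᵢ/kT) = 6·e^(−0) + 2·e^(−3.8459) = 6.0000 + 0.042734 = 6.0427.
F = −kT ln Z = −0.014821 × ln(6.0427) = −0.014821 × 1.7989 = -0.0267 eV.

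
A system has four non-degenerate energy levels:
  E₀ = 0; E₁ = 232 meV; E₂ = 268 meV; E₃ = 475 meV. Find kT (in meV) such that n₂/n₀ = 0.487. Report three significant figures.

n₂/n₀ = exp[−(E₂−E₀)/kT] = 0.487.
⇒ (E₂−E₀)/kT = ln(1/0.487) = ln(2.0534) = 0.71950.
kT = 268 meV / 0.71950 = 372 meV.

372 meV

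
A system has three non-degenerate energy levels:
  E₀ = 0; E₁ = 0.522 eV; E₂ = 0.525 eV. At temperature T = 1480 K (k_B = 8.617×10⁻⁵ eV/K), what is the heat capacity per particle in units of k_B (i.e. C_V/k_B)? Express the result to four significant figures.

k_BT = 8.617×10⁻⁵ × 1480 K = 0.127532 eV.
Eᵢ/kT = 0, 4.09309, 4.11661.
Z = Σ e^(−Eᵢ/kT) = e^(−0) + e^(−4.09309) + e^(−4.11661) = 1.00000 + 0.0166876 + 0.0162997 = 1.03299.
⟨E⟩ = 0.0167168 eV, ⟨E²⟩ = 0.00875101 eV².
C_V/k_B = (⟨E²⟩ − ⟨E⟩²)/(kT)² = (0.00875101 − 0.000279451)/0.0162644 = 0.5209.

0.5209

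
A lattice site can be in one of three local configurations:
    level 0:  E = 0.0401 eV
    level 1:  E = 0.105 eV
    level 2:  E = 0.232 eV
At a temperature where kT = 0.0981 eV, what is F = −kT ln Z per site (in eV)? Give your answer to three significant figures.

Eᵢ/kT = 0.40877, 1.0703, 2.3649.
Z = Σ e^(−Eᵢ/kT) = e^(−0.40877) + e^(−1.0703) + e^(−2.3649) = 0.66447 + 0.34291 + 0.093959 = 1.1013.
F = −kT ln Z = −0.0981 × ln(1.1013) = −0.0981 × 0.096491 = -0.00947 eV.

-0.00947 eV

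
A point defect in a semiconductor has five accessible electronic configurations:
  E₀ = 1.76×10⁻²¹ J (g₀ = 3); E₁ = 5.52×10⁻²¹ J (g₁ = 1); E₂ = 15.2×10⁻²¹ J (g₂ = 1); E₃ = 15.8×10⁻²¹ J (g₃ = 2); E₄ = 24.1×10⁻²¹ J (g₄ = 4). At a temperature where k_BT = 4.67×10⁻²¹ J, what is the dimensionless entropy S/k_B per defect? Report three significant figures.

Eᵢ/kT = 0.37687, 1.1820, 3.2548, 3.3833, 5.1606.
Z = Σ gᵢe^(−Eᵢ/kT) = 3·e^(−0.37687) + 1·e^(−1.1820) + 1·e^(−3.2548) + 2·e^(−3.3833) + 4·e^(−5.1606) = 2.0580 + 0.30666 + 0.038589 + 0.067871 + 0.022953 = 2.4941.
⟨E⟩ = Σ EᵢPᵢ = 3.0179 ×10⁻²¹ J.
S/k_B = ln Z + ⟨E⟩/kT = ln(2.4941) + 3.0179/4.67 = 0.91393 + 0.64623 = 1.56.

1.56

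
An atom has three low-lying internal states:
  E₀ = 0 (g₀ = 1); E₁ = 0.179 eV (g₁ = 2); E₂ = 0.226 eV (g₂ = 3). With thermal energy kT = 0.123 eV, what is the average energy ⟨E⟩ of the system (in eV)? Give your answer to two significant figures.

0.098 eV

Eᵢ/kT = 0, 1.455, 1.837.
Z = Σ gᵢe^(−Eᵢ/kT) = 1·e^(−0) + 2·e^(−1.455) + 3·e^(−1.837) = 1.000 + 0.4668 + 0.4779 = 1.945.
⟨E⟩ = Σ Eᵢ gᵢe^(−Eᵢ/kT) / Z = (0·1.000 + 0.179·0.4668 + 0.226·0.4779) / 1.945 = 0.098 eV.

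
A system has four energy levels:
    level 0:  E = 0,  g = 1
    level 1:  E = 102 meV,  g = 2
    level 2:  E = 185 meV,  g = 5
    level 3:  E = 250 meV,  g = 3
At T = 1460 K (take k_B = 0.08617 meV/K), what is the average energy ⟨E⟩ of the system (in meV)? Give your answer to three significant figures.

118 meV

k_BT = 0.08617 × 1460 K = 125.81 meV.
Eᵢ/kT = 0, 0.81075, 1.4705, 1.9871.
Z = Σ gᵢe^(−Eᵢ/kT) = 1·e^(−0) + 2·e^(−0.81075) + 5·e^(−1.4705) + 3·e^(−1.9871) = 1.0000 + 0.88905 + 1.1491 + 0.41128 = 3.4494.
⟨E⟩ = Σ Eᵢ gᵢe^(−Eᵢ/kT) / Z = (0·1.0000 + 102·0.88905 + 185·1.1491 + 250·0.41128) / 3.4494 = 118 meV.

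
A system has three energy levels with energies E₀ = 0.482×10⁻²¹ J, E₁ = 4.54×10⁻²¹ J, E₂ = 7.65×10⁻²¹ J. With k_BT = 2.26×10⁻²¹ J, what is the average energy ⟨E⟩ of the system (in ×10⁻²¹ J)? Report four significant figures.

Eᵢ/kT = 0.213274, 2.00885, 3.38496.
Z = Σ e^(−Eᵢ/kT) = e^(−0.213274) + e^(−2.00885) + e^(−3.38496) = 0.807935 + 0.134143 + 0.0338790 = 0.975957.
⟨E⟩ = Σ Eᵢ e^(−Eᵢ/kT) / Z = (0.482·0.807935 + 4.54·0.134143 + 7.65·0.0338790) / 0.975957 = 1.289 ×10⁻²¹ J.

1.289 ×10⁻²¹ J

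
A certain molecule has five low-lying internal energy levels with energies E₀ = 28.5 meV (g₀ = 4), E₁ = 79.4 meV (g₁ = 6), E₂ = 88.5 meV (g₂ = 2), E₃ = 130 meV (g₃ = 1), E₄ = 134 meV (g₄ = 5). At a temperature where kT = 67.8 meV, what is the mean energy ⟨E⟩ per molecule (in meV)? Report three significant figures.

Eᵢ/kT = 0.42035, 1.1711, 1.3053, 1.9174, 1.9764.
Z = Σ gᵢe^(−Eᵢ/kT) = 4·e^(−0.42035) + 6·e^(−1.1711) + 2·e^(−1.3053) + 1·e^(−1.9174) + 5·e^(−1.9764) = 2.6273 + 1.8602 + 0.54218 + 0.14699 + 0.69284 = 5.8695.
⟨E⟩ = Σ Eᵢ gᵢe^(−Eᵢ/kT) / Z = (28.5·2.6273 + 79.4·1.8602 + 88.5·0.54218 + 130·0.14699 + 134·0.69284) / 5.8695 = 65.2 meV.

65.2 meV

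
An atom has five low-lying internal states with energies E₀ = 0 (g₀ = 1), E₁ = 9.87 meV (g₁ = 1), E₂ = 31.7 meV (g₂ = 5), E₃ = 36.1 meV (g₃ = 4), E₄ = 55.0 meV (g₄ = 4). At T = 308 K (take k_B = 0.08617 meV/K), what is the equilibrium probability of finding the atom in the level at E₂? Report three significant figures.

k_BT = 0.08617 × 308 K = 26.540 meV.
Eᵢ/kT = 0, 0.37189, 1.1944, 1.3602, 2.0723.
Z = Σ gᵢe^(−Eᵢ/kT) = 1·e^(−0) + 1·e^(−0.37189) + 5·e^(−1.1944) + 4·e^(−1.3602) + 4·e^(−2.0723) = 1.0000 + 0.68943 + 1.5144 + 1.0264 + 0.50358 = 4.7338.
P₂ = g₂ e^(−E₂/kT) / Z = 1.5144/4.7338 = 0.320.

0.320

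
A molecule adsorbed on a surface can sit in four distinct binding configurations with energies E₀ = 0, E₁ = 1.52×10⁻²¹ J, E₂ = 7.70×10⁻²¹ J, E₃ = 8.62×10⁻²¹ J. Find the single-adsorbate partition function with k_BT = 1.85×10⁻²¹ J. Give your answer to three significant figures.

Eᵢ/kT = 0, 0.82162, 4.1622, 4.6595.
Z = Σ e^(−Eᵢ/kT) = e^(−0) + e^(−0.82162) + e^(−4.1622) + e^(−4.6595) = 1.0000 + 0.43972 + 0.015573 + 0.0094712 = 1.4648.

Z = 1.46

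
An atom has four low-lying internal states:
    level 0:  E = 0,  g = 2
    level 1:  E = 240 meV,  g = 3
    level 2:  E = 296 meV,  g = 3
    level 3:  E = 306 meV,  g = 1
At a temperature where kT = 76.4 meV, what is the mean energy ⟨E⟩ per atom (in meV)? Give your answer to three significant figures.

Eᵢ/kT = 0, 3.1414, 3.8743, 4.0052.
Z = Σ gᵢe^(−Eᵢ/kT) = 2·e^(−0) + 3·e^(−3.1414) + 3·e^(−3.8743) + 1·e^(−4.0052) = 2.0000 + 0.12967 + 0.062307 + 0.018221 = 2.2102.
⟨E⟩ = Σ Eᵢ gᵢe^(−Eᵢ/kT) / Z = (0·2.0000 + 240·0.12967 + 296·0.062307 + 306·0.018221) / 2.2102 = 24.9 meV.

24.9 meV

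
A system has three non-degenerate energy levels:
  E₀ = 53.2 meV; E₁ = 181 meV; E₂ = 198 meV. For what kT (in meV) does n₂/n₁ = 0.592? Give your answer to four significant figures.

32.43 meV

n₂/n₁ = exp[−(E₂−E₁)/kT] = 0.592.
⇒ (E₂−E₁)/kT = ln(1/0.592) = ln(1.68919) = 0.524249.
kT = 17 meV / 0.524249 = 32.43 meV.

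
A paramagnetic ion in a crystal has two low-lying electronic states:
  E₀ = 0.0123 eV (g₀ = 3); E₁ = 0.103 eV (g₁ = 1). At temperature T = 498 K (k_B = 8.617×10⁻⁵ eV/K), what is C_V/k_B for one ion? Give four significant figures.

0.1662

k_BT = 8.617×10⁻⁵ × 498 K = 0.0429127 eV.
Eᵢ/kT = 0.286628, 2.40022.
Z = Σ gᵢe^(−Eᵢ/kT) = 3·e^(−0.286628) + 1·e^(−2.40022) = 2.25237 + 0.0906980 = 2.34307.
⟨E⟩ = 0.0158109 eV, ⟨E²⟩ = 0.000556098 eV².
C_V/k_B = (⟨E²⟩ − ⟨E⟩²)/(kT)² = (0.000556098 − 0.000249985)/0.00184150 = 0.1662.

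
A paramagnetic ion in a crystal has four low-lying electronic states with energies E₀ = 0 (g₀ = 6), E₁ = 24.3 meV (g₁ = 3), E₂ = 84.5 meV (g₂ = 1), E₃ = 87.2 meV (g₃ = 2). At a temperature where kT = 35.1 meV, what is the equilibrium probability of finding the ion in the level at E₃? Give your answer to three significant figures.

Eᵢ/kT = 0, 0.69231, 2.4074, 2.4843.
Z = Σ gᵢe^(−Eᵢ/kT) = 6·e^(−0) + 3·e^(−0.69231) + 1·e^(−2.4074) + 2·e^(−2.4843) = 6.0000 + 1.5013 + 0.090049 + 0.16677 = 7.7581.
P₃ = g₃ e^(−E₃/kT) / Z = 0.16677/7.7581 = 0.0215.

0.0215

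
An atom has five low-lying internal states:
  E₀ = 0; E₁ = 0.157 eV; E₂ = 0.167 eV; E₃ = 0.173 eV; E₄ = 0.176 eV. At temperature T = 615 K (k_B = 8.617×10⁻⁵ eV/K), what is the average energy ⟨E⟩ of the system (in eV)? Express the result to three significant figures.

k_BT = 8.617×10⁻⁵ × 615 K = 0.052995 eV.
Eᵢ/kT = 0, 2.9625, 3.1512, 3.2645, 3.3211.
Z = Σ e^(−Eᵢ/kT) = e^(−0) + e^(−2.9625) + e^(−3.1512) + e^(−3.2645) + e^(−3.3211) = 1.0000 + 0.051690 + 0.042801 + 0.038216 + 0.036113 = 1.1688.
⟨E⟩ = Σ Eᵢ e^(−Eᵢ/kT) / Z = (0·1.0000 + 0.157·0.051690 + 0.167·0.042801 + 0.173·0.038216 + 0.176·0.036113) / 1.1688 = 0.0242 eV.

0.0242 eV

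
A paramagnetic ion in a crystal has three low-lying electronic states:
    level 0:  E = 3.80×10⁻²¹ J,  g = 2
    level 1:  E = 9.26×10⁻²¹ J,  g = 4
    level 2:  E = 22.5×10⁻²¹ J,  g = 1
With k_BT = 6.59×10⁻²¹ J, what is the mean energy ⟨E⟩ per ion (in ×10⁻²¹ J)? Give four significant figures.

6.594 ×10⁻²¹ J

Eᵢ/kT = 0.576631, 1.40516, 3.41426.
Z = Σ gᵢe^(−Eᵢ/kT) = 2·e^(−0.576631) + 4·e^(−1.40516) + 1·e^(−3.41426) = 1.12358 + 0.981311 + 0.0329007 = 2.13779.
⟨E⟩ = Σ Eᵢ gᵢe^(−Eᵢ/kT) / Z = (3.80·1.12358 + 9.26·0.981311 + 22.5·0.0329007) / 2.13779 = 6.594 ×10⁻²¹ J.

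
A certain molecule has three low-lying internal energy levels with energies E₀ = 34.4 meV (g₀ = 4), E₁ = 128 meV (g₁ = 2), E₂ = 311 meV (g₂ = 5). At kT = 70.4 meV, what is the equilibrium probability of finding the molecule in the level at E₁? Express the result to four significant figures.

Eᵢ/kT = 0.488636, 1.81818, 4.41761.
Z = Σ gᵢe^(−Eᵢ/kT) = 4·e^(−0.488636) + 2·e^(−1.81818) + 5·e^(−4.41761) = 2.45385 + 0.324642 + 0.0603151 = 2.83881.
P₁ = g₁ e^(−E₁/kT) / Z = 0.324642/2.83881 = 0.1144.

0.1144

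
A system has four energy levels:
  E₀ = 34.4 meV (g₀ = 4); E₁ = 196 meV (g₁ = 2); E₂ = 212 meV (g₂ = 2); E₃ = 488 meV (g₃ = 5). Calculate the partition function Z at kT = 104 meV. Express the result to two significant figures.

Z = 3.5

Eᵢ/kT = 0.3308, 1.885, 2.038, 4.692.
Z = Σ gᵢe^(−Eᵢ/kT) = 4·e^(−0.3308) + 2·e^(−1.885) + 2·e^(−2.038) + 5·e^(−4.692) = 2.873 + 0.3037 + 0.2606 + 0.04584 = 3.483.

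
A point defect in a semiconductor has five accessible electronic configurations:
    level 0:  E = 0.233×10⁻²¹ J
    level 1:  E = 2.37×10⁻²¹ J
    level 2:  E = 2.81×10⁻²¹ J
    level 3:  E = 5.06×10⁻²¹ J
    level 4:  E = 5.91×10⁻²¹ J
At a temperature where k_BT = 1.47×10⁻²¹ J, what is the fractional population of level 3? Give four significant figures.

0.02558

Eᵢ/kT = 0.158503, 1.61224, 1.91156, 3.44218, 4.02041.
Z = Σ e^(−Eᵢ/kT) = e^(−0.158503) + e^(−1.61224) + e^(−1.91156) + e^(−3.44218) + e^(−4.02041) = 0.853420 + 0.199440 + 0.147850 + 0.0319949 + 0.0179456 = 1.25065.
P₃ = e^(−E₃/kT) / Z = 0.0319949/1.25065 = 0.02558.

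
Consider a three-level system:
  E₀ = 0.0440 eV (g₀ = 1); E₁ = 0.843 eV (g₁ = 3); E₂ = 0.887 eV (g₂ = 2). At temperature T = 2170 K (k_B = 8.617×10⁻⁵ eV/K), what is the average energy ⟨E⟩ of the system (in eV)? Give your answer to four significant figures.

k_BT = 8.617×10⁻⁵ × 2170 K = 0.186989 eV.
Eᵢ/kT = 0.235308, 4.50829, 4.74359.
Z = Σ gᵢe^(−Eᵢ/kT) = 1·e^(−0.235308) + 3·e^(−4.50829) + 2·e^(−4.74359) = 0.790327 + 0.0330519 + 0.0174147 = 0.840794.
⟨E⟩ = Σ Eᵢ gᵢe^(−Eᵢ/kT) / Z = (0.0440·0.790327 + 0.843·0.0330519 + 0.887·0.0174147) / 0.840794 = 0.09287 eV.

0.09287 eV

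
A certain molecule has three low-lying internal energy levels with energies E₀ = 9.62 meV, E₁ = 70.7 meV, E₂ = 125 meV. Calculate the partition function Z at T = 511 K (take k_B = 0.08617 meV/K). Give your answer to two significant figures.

k_BT = 0.08617 × 511 K = 44.03 meV.
Eᵢ/kT = 0.2185, 1.606, 2.839.
Z = Σ e^(−Eᵢ/kT) = e^(−0.2185) + e^(−1.606) + e^(−2.839) = 0.8037 + 0.2007 + 0.05848 = 1.063.

Z = 1.1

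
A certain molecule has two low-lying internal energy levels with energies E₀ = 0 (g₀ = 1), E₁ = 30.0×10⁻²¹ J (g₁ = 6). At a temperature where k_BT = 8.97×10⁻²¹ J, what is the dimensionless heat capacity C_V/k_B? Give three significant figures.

Eᵢ/kT = 0, 3.3445.
Z = Σ gᵢe^(−Eᵢ/kT) = 1·e^(−0) + 6·e^(−3.3445) = 1.0000 + 0.21167 = 1.2117.
⟨E⟩ = 5.2407, ⟨E²⟩ = 157.22.
C_V/k_B = (⟨E²⟩ − ⟨E⟩²)/(kT)² = (157.22 − 27.465)/80.461 = 1.61.

1.61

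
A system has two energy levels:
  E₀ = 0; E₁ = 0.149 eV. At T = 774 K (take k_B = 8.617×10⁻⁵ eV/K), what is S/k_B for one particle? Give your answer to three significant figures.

k_BT = 8.617×10⁻⁵ × 774 K = 0.066696 eV.
Eᵢ/kT = 0, 2.2340.
Z = Σ e^(−Eᵢ/kT) = e^(−0) + e^(−2.2340) = 1.0000 + 0.10710 = 1.1071.
⟨E⟩ = Σ EᵢPᵢ = 0.014414 eV.
S/k_B = ln Z + ⟨E⟩/kT = ln(1.1071) + 0.014414/0.066696 = 0.10174 + 0.21611 = 0.318.

0.318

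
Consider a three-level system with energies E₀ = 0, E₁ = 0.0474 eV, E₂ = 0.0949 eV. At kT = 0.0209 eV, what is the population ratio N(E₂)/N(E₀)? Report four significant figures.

n₂/n₀ = exp[−(E₂−E₀)/kT] = exp(−(0.0949 eV)/(0.0209 eV)) = exp(-4.54067) = 0.01067.

0.01067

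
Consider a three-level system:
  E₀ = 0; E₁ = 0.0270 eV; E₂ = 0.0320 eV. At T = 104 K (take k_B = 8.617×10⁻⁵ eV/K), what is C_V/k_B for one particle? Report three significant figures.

0.694

k_BT = 8.617×10⁻⁵ × 104 K = 0.0089617 eV.
Eᵢ/kT = 0, 3.0128, 3.5708.
Z = Σ e^(−Eᵢ/kT) = e^(−0) + e^(−3.0128) + e^(−3.5708) = 1.0000 + 0.049154 + 0.028133 = 1.0773.
⟨E⟩ = 0.0020676 eV, ⟨E²⟩ = 0.000060003 eV².
C_V/k_B = (⟨E²⟩ − ⟨E⟩²)/(kT)² = (0.000060003 − 0.0000042750)/0.000080312 = 0.694.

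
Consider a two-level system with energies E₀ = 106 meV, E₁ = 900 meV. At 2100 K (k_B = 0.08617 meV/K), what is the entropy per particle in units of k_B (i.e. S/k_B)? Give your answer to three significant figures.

0.0662

k_BT = 0.08617 × 2100 K = 180.96 meV.
Eᵢ/kT = 0.58576, 4.9735.
Z = Σ e^(−Eᵢ/kT) = e^(−0.58576) + e^(−4.9735) = 0.55668 + 0.0069189 = 0.56360.
⟨E⟩ = Σ EᵢPᵢ = 115.75 meV.
S/k_B = ln Z + ⟨E⟩/kT = ln(0.56360) + 115.75/180.96 = -0.57341 + 0.63964 = 0.0662.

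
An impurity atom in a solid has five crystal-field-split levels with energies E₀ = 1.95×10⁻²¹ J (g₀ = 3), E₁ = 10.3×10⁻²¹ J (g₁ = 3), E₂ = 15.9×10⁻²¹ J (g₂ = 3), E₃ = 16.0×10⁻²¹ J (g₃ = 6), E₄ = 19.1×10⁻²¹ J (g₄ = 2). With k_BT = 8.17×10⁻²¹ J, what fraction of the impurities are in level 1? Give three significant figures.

0.182

Eᵢ/kT = 0.23868, 1.2607, 1.9461, 1.9584, 2.3378.
Z = Σ gᵢe^(−Eᵢ/kT) = 3·e^(−0.23868) + 3·e^(−1.2607) + 3·e^(−1.9461) + 6·e^(−1.9584) + 2·e^(−2.3378) = 2.3630 + 0.85037 + 0.42849 + 0.84650 + 0.19308 = 4.6814.
P₁ = g₁ e^(−E₁/kT) / Z = 0.85037/4.6814 = 0.182.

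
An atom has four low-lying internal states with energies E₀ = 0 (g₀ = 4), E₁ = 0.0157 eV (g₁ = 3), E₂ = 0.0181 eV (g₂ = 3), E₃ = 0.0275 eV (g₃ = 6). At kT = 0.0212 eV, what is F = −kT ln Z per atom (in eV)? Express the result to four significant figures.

-0.04499 eV

Eᵢ/kT = 0, 0.740566, 0.853774, 1.29717.
Z = Σ gᵢe^(−Eᵢ/kT) = 4·e^(−0) + 3·e^(−0.740566) + 3·e^(−0.853774) + 6·e^(−1.29717) = 4.00000 + 1.43053 + 1.27741 + 1.63982 = 8.34776.
F = −kT ln Z = −0.0212 × ln(8.34776) = −0.0212 × 2.12199 = -0.04499 eV.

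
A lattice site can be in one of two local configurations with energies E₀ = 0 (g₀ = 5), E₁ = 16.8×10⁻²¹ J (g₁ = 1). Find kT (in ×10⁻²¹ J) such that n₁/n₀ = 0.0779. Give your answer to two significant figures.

n₁/n₀ = (g₁/g₀) exp[−(E₁−E₀)/kT] = 0.0779.
⇒ (E₁−E₀)/kT = ln((1/5)/0.0779) = ln(2.567) = 0.9427.
kT = 16.8 ×10⁻²¹ J / 0.9427 = 18 ×10⁻²¹ J.

18 ×10⁻²¹ J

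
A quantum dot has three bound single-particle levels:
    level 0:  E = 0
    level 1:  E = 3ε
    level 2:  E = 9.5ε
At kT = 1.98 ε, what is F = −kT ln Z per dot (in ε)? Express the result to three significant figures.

-0.407 ε

Eᵢ/kT = 0, 1.5152, 4.7980.
Z = Σ e^(−Eᵢ/kT) = e^(−0) + e^(−1.5152) + e^(−4.7980) = 1.0000 + 0.21976 + 0.0082462 = 1.2280.
F = −kT ln Z = −1.98 × ln(1.2280) = −1.98 × 0.20539 = -0.407 ε.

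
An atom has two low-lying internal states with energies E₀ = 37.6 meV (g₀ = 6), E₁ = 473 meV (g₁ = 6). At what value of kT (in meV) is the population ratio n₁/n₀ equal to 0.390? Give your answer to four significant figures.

462.4 meV

n₁/n₀ = (g₁/g₀) exp[−(E₁−E₀)/kT] = 0.390.
⇒ (E₁−E₀)/kT = ln((6/6)/0.390) = ln(2.56410) = 0.941608.
kT = 435.4 meV / 0.941608 = 462.4 meV.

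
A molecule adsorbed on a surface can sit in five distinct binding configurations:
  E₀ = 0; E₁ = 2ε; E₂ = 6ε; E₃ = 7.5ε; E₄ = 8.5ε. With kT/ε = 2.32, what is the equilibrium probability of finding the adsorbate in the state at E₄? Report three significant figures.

Eᵢ/kT = 0, 0.86207, 2.5862, 3.2328, 3.6638.
Z = Σ e^(−Eᵢ/kT) = e^(−0) + e^(−0.86207) + e^(−2.5862) + e^(−3.2328) + e^(−3.6638) = 1.0000 + 0.42229 + 0.075306 + 0.039447 + 0.025635 = 1.5627.
P₄ = e^(−E₄/kT) / Z = 0.025635/1.5627 = 0.0164.

0.0164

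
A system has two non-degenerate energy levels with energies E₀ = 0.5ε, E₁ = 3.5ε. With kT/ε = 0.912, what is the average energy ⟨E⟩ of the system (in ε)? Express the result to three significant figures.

Eᵢ/kT = 0.54825, 3.8377.
Z = Σ e^(−Eᵢ/kT) = e^(−0.54825) + e^(−3.8377) = 0.57796 + 0.021543 = 0.59950.
⟨E⟩ = Σ Eᵢ e^(−Eᵢ/kT) / Z = (0.5·0.57796 + 3.5·0.021543) / 0.59950 = 0.608 ε.

0.608 ε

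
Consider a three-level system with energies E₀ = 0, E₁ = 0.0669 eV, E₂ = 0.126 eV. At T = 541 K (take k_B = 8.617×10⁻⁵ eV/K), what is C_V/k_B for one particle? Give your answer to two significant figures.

0.59

k_BT = 8.617×10⁻⁵ × 541 K = 0.04662 eV.
Eᵢ/kT = 0, 1.435, 2.703.
Z = Σ e^(−Eᵢ/kT) = e^(−0) + e^(−1.435) + e^(−2.703) = 1.000 + 0.2381 + 0.06700 = 1.305.
⟨E⟩ = 0.01868 eV, ⟨E²⟩ = 0.001632 eV².
C_V/k_B = (⟨E²⟩ − ⟨E⟩²)/(kT)² = (0.001632 − 0.0003489)/0.002173 = 0.59.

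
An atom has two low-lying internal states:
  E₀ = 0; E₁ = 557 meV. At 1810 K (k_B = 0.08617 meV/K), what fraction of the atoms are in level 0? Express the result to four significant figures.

0.9726

k_BT = 0.08617 × 1810 K = 155.968 meV.
Eᵢ/kT = 0, 3.57125.
Z = Σ e^(−Eᵢ/kT) = e^(−0) + e^(−3.57125) = 1.00000 + 0.0281207 = 1.02812.
P₀ = e^(−E₀/kT) / Z = 1.00000/1.02812 = 0.9726.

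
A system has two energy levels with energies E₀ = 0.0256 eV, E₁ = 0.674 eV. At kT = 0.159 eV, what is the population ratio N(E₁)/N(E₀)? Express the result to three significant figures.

n₁/n₀ = exp[−(E₁−E₀)/kT] = exp(−(0.6484 eV)/(0.159 eV)) = exp(-4.0780) = 0.0169.

0.0169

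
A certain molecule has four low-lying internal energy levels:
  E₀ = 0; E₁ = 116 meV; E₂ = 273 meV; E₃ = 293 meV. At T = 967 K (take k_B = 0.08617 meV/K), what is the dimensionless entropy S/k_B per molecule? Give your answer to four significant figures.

k_BT = 0.08617 × 967 K = 83.3264 meV.
Eᵢ/kT = 0, 1.39212, 3.27627, 3.51629.
Z = Σ e^(−Eᵢ/kT) = e^(−0) + e^(−1.39212) + e^(−3.27627) + e^(−3.51629) = 1.00000 + 0.248548 + 0.0377689 + 0.0297095 = 1.31603.
⟨E⟩ = Σ EᵢPᵢ = 36.3573 meV.
S/k_B = ln Z + ⟨E⟩/kT = ln(1.31603) + 36.3573/83.3264 = 0.274620 + 0.436324 = 0.7109.

0.7109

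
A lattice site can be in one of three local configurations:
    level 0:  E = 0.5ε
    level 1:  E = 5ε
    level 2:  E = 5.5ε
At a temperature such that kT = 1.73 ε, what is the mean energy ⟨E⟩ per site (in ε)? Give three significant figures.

1.04 ε

Eᵢ/kT = 0.28902, 2.8902, 3.1792.
Z = Σ e^(−Eᵢ/kT) = e^(−0.28902) + e^(−2.8902) + e^(−3.1792) = 0.74900 + 0.055565 + 0.041619 = 0.84618.
⟨E⟩ = Σ Eᵢ e^(−Eᵢ/kT) / Z = (0.5·0.74900 + 5·0.055565 + 5.5·0.041619) / 0.84618 = 1.04 ε.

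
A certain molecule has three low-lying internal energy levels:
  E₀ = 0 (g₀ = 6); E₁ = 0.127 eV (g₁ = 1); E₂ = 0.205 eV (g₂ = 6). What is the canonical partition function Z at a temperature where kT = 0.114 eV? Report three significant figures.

Eᵢ/kT = 0, 1.1140, 1.7982.
Z = Σ gᵢe^(−Eᵢ/kT) = 6·e^(−0) + 1·e^(−1.1140) + 6·e^(−1.7982) = 6.0000 + 0.32824 + 0.99358 = 7.3218.

Z = 7.32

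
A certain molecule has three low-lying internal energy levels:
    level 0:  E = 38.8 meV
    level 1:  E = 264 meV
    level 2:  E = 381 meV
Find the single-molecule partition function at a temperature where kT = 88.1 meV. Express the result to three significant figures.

Z = 0.707

Eᵢ/kT = 0.44041, 2.9966, 4.3246.
Z = Σ e^(−Eᵢ/kT) = e^(−0.44041) + e^(−2.9966) + e^(−4.3246) = 0.64377 + 0.049957 + 0.013239 = 0.70697.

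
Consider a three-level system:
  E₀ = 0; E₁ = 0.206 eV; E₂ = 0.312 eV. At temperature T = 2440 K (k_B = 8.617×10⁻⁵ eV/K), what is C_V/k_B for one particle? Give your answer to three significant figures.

k_BT = 8.617×10⁻⁵ × 2440 K = 0.21025 eV.
Eᵢ/kT = 0, 0.97979, 1.4839.
Z = Σ e^(−Eᵢ/kT) = e^(−0) + e^(−0.97979) + e^(−1.4839) = 1.0000 + 0.37539 + 0.22675 = 1.6021.
⟨E⟩ = 0.092426 eV, ⟨E²⟩ = 0.023721 eV².
C_V/k_B = (⟨E²⟩ − ⟨E⟩²)/(kT)² = (0.023721 − 0.0085426)/0.044205 = 0.343.

0.343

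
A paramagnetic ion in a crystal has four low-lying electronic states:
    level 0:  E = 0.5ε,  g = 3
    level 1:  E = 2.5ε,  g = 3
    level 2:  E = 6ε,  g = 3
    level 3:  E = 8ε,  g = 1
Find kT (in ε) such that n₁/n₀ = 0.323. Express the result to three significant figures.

n₁/n₀ = (g₁/g₀) exp[−(E₁−E₀)/kT] = 0.323.
⇒ (E₁−E₀)/kT = ln((3/3)/0.323) = ln(3.0960) = 1.1301.
kT = 2.0ε / 1.1301 = 1.77 ε.

1.77 ε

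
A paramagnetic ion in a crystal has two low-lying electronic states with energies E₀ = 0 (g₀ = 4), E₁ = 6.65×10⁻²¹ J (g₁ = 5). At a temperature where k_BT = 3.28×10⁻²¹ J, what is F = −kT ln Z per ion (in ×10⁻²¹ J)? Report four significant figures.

Eᵢ/kT = 0, 2.02744.
Z = Σ gᵢe^(−Eᵢ/kT) = 4·e^(−0) + 5·e^(−2.02744) = 4.00000 + 0.658361 = 4.65836.
F = −kT ln Z = −3.28 × ln(4.65836) = −3.28 × 1.53866 = -5.047 ×10⁻²¹ J.

-5.047 ×10⁻²¹ J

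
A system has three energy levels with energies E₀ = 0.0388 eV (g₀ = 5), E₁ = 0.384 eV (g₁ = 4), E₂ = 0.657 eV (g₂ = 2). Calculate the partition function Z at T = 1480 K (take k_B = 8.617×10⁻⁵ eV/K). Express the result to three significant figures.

Z = 3.90

k_BT = 8.617×10⁻⁵ × 1480 K = 0.12753 eV.
Eᵢ/kT = 0.30424, 3.0111, 5.1517.
Z = Σ gᵢe^(−Eᵢ/kT) = 5·e^(−0.30424) + 4·e^(−3.0111) + 2·e^(−5.1517) = 3.6884 + 0.19695 + 0.011579 = 3.8969.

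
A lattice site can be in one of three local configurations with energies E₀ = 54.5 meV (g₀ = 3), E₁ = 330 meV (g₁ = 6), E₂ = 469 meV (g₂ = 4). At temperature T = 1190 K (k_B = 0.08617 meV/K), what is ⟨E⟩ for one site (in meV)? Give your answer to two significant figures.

k_BT = 0.08617 × 1190 K = 102.5 meV.
Eᵢ/kT = 0.5317, 3.220, 4.576.
Z = Σ gᵢe^(−Eᵢ/kT) = 3·e^(−0.5317) + 6·e^(−3.220) + 4·e^(−4.576) = 1.763 + 0.2397 + 0.04118 = 2.044.
⟨E⟩ = Σ Eᵢ gᵢe^(−Eᵢ/kT) / Z = (54.5·1.763 + 330·0.2397 + 469·0.04118) / 2.044 = 95 meV.

95 meV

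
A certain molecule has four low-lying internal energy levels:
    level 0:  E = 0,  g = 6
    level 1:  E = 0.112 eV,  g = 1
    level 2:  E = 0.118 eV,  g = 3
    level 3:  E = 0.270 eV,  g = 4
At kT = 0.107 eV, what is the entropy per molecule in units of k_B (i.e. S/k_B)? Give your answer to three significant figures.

Eᵢ/kT = 0, 1.0467, 1.1028, 2.5234.
Z = Σ gᵢe^(−Eᵢ/kT) = 6·e^(−0) + 1·e^(−1.0467) + 3·e^(−1.1028) + 4·e^(−2.5234) = 6.0000 + 0.35109 + 0.99582 + 0.32075 = 7.6677.
⟨E⟩ = Σ EᵢPᵢ = 0.031748 eV.
S/k_B = ln Z + ⟨E⟩/kT = ln(7.6677) + 0.031748/0.107 = 2.0370 + 0.29671 = 2.33.

2.33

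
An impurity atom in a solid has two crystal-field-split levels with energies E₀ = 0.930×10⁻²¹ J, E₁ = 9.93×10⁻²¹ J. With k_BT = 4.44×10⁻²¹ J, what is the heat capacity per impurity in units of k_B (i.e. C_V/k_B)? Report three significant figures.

0.423

Eᵢ/kT = 0.20946, 2.2365.
Z = Σ e^(−Eᵢ/kT) = e^(−0.20946) + e^(−2.2365) = 0.81102 + 0.10683 = 0.91785.
⟨E⟩ = 1.9775, ⟨E²⟩ = 12.241.
C_V/k_B = (⟨E²⟩ − ⟨E⟩²)/(kT)² = (12.241 − 3.9105)/19.714 = 0.423.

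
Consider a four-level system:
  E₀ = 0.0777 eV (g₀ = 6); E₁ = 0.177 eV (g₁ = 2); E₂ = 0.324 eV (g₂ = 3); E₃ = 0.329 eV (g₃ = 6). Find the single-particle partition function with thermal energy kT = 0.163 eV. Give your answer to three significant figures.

Eᵢ/kT = 0.47669, 1.0859, 1.9877, 2.0184.
Z = Σ gᵢe^(−Eᵢ/kT) = 6·e^(−0.47669) + 2·e^(−1.0859) + 3·e^(−1.9877) + 6·e^(−2.0184) = 3.7250 + 0.67520 + 0.41103 + 0.79721 = 5.6084.

Z = 5.61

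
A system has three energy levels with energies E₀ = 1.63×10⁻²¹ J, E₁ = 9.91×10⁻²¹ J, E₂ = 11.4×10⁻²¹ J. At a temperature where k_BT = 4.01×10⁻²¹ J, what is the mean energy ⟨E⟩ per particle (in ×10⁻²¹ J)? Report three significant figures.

Eᵢ/kT = 0.40648, 2.4713, 2.8429.
Z = Σ e^(−Eᵢ/kT) = e^(−0.40648) + e^(−2.4713) + e^(−2.8429) = 0.66599 + 0.084475 + 0.058256 = 0.80872.
⟨E⟩ = Σ Eᵢ e^(−Eᵢ/kT) / Z = (1.63·0.66599 + 9.91·0.084475 + 11.4·0.058256) / 0.80872 = 3.20 ×10⁻²¹ J.

3.20 ×10⁻²¹ J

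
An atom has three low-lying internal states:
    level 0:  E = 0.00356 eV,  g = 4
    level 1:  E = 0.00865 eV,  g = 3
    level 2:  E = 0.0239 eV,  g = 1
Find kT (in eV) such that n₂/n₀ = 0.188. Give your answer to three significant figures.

n₂/n₀ = (g₂/g₀) exp[−(E₂−E₀)/kT] = 0.188.
⇒ (E₂−E₀)/kT = ln((1/4)/0.188) = ln(1.3298) = 0.28503.
kT = 0.02034 eV / 0.28503 = 0.0714 eV.

0.0714 eV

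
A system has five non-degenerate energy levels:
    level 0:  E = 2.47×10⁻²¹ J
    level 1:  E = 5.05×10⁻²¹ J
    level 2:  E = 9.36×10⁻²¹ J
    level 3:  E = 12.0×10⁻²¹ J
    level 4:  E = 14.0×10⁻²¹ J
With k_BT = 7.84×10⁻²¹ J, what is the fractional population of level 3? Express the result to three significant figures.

Eᵢ/kT = 0.31505, 0.64413, 1.1939, 1.5306, 1.7857.
Z = Σ e^(−Eᵢ/kT) = e^(−0.31505) + e^(−0.64413) + e^(−1.1939) + e^(−1.5306) + e^(−1.7857) = 0.72975 + 0.52512 + 0.30304 + 0.21641 + 0.16768 = 1.9420.
P₃ = e^(−E₃/kT) / Z = 0.21641/1.9420 = 0.111.

0.111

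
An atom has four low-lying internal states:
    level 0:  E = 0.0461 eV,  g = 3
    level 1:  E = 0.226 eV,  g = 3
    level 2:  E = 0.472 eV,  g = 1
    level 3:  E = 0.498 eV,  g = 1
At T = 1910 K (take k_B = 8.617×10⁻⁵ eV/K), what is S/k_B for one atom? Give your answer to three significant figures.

k_BT = 8.617×10⁻⁵ × 1910 K = 0.16458 eV.
Eᵢ/kT = 0.28011, 1.3732, 2.8679, 3.0259.
Z = Σ gᵢe^(−Eᵢ/kT) = 3·e^(−0.28011) + 3·e^(−1.3732) + 1·e^(−2.8679) + 1·e^(−3.0259) = 2.2671 + 0.75989 + 0.056818 + 0.048514 = 3.1323.
⟨E⟩ = Σ EᵢPᵢ = 0.10447 eV.
S/k_B = ln Z + ⟨E⟩/kT = ln(3.1323) + 0.10447/0.16458 = 1.1418 + 0.63477 = 1.78.

1.78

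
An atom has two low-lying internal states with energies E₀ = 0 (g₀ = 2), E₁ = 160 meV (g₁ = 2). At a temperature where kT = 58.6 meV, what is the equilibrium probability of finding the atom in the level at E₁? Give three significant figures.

Eᵢ/kT = 0, 2.7304.
Z = Σ gᵢe^(−Eᵢ/kT) = 2·e^(−0) + 2·e^(−2.7304) = 2.0000 + 0.13039 = 2.1304.
P₁ = g₁ e^(−E₁/kT) / Z = 0.13039/2.1304 = 0.0612.

0.0612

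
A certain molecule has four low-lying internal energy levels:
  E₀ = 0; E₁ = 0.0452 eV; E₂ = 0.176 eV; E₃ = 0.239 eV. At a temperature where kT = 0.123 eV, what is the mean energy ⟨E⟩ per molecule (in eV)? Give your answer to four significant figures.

Eᵢ/kT = 0, 0.367480, 1.43089, 1.94309.
Z = Σ e^(−Eᵢ/kT) = e^(−0) + e^(−0.367480) + e^(−1.43089) + e^(−1.94309) = 1.00000 + 0.692477 + 0.239096 + 0.143261 = 2.07483.
⟨E⟩ = Σ Eᵢ e^(−Eᵢ/kT) / Z = (0·1.00000 + 0.0452·0.692477 + 0.176·0.239096 + 0.239·0.143261) / 2.07483 = 0.05187 eV.

0.05187 eV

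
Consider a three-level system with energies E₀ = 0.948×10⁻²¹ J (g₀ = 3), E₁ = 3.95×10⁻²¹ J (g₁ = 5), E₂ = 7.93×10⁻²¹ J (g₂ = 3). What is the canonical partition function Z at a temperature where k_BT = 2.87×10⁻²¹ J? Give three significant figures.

Eᵢ/kT = 0.33031, 1.3763, 2.7631.
Z = Σ gᵢe^(−Eᵢ/kT) = 3·e^(−0.33031) + 5·e^(−1.3763) + 3·e^(−2.7631) = 2.1561 + 1.2626 + 0.18929 = 3.6080.

Z = 3.61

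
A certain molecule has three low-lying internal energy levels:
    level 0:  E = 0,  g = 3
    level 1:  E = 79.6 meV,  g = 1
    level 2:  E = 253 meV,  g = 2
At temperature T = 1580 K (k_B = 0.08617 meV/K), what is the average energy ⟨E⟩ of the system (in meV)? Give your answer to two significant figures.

32 meV

k_BT = 0.08617 × 1580 K = 136.1 meV.
Eᵢ/kT = 0, 0.5849, 1.859.
Z = Σ gᵢe^(−Eᵢ/kT) = 3·e^(−0) + 1·e^(−0.5849) + 2·e^(−1.859) = 3.000 + 0.5572 + 0.3117 = 3.869.
⟨E⟩ = Σ Eᵢ gᵢe^(−Eᵢ/kT) / Z = (0·3.000 + 79.6·0.5572 + 253·0.3117) / 3.869 = 32 meV.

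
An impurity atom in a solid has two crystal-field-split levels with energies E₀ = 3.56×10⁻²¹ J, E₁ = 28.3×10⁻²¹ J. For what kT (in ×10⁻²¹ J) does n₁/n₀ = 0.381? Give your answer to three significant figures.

n₁/n₀ = exp[−(E₁−E₀)/kT] = 0.381.
⇒ (E₁−E₀)/kT = ln(1/0.381) = ln(2.6247) = 0.96497.
kT = 24.74 ×10⁻²¹ J / 0.96497 = 25.6 ×10⁻²¹ J.

25.6 ×10⁻²¹ J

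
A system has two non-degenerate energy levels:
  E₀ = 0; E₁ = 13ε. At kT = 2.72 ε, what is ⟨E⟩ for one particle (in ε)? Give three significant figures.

Eᵢ/kT = 0, 4.7794.
Z = Σ e^(−Eᵢ/kT) = e^(−0) + e^(−4.7794) = 1.0000 + 0.0084010 = 1.0084.
⟨E⟩ = Σ Eᵢ e^(−Eᵢ/kT) / Z = (0·1.0000 + 13·0.0084010) / 1.0084 = 0.108 ε.

0.108 ε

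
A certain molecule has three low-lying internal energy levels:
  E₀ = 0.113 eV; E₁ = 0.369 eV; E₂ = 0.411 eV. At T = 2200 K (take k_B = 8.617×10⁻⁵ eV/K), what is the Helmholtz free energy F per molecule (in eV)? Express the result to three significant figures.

k_BT = 8.617×10⁻⁵ × 2200 K = 0.18957 eV.
Eᵢ/kT = 0.59609, 1.9465, 2.1681.
Z = Σ e^(−Eᵢ/kT) = e^(−0.59609) + e^(−1.9465) + e^(−2.1681) = 0.55096 + 0.14277 + 0.11439 = 0.80812.
F = −kT ln Z = −0.18957 × ln(0.80812) = −0.18957 × -0.21304 = 0.0404 eV.

0.0404 eV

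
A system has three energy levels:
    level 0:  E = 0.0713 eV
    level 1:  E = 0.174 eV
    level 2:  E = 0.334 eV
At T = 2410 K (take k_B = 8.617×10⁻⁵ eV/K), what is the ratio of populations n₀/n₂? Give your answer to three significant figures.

k_BT = 8.617×10⁻⁵ × 2410 K = 0.20767 eV.
n₀/n₂ = exp[−(E₀−E₂)/kT] = exp(−(-0.2627 eV)/(0.20767 eV)) = exp(1.2650) = 3.54.

3.54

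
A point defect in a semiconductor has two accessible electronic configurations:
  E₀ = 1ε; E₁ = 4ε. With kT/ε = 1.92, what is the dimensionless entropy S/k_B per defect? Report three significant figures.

0.461

Eᵢ/kT = 0.52083, 2.0833.
Z = Σ e^(−Eᵢ/kT) = e^(−0.52083) + e^(−2.0833) = 0.59403 + 0.12452 = 0.71855.
⟨E⟩ = Σ EᵢPᵢ = 1.5199 ε.
S/k_B = ln Z + ⟨E⟩/kT = ln(0.71855) + 1.5199/1.92 = -0.33052 + 0.79161 = 0.461.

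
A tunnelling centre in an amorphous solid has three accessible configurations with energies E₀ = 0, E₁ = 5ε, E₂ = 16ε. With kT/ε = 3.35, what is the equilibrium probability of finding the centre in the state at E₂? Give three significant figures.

Eᵢ/kT = 0, 1.4925, 4.7761.
Z = Σ e^(−Eᵢ/kT) = e^(−0) + e^(−1.4925) + e^(−4.7761) = 1.0000 + 0.22481 + 0.0084288 = 1.2332.
P₂ = e^(−E₂/kT) / Z = 0.0084288/1.2332 = 0.00683.

0.00683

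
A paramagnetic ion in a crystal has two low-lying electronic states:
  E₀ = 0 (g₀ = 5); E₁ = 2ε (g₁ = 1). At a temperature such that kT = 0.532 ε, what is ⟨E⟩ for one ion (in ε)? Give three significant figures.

0.00928 ε

Eᵢ/kT = 0, 3.7594.
Z = Σ gᵢe^(−Eᵢ/kT) = 5·e^(−0) + 1·e^(−3.7594) = 5.0000 + 0.023298 = 5.0233.
⟨E⟩ = Σ Eᵢ gᵢe^(−Eᵢ/kT) / Z = (0·5.0000 + 2·0.023298) / 5.0233 = 0.00928 ε.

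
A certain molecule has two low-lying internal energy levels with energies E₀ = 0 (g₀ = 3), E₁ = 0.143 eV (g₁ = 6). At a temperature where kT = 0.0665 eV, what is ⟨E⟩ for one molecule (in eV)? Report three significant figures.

0.0270 eV

Eᵢ/kT = 0, 2.1504.
Z = Σ gᵢe^(−Eᵢ/kT) = 3·e^(−0) + 6·e^(−2.1504) = 3.0000 + 0.69863 = 3.6986.
⟨E⟩ = Σ Eᵢ gᵢe^(−Eᵢ/kT) / Z = (0·3.0000 + 0.143·0.69863) / 3.6986 = 0.0270 eV.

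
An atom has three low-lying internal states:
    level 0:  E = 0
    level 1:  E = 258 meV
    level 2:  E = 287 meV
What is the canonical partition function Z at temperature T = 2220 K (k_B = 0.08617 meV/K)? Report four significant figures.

Z = 1.483

k_BT = 0.08617 × 2220 K = 191.297 meV.
Eᵢ/kT = 0, 1.34869, 1.50028.
Z = Σ e^(−Eᵢ/kT) = e^(−0) + e^(−1.34869) + e^(−1.50028) = 1.00000 + 0.259580 + 0.223068 = 1.48265.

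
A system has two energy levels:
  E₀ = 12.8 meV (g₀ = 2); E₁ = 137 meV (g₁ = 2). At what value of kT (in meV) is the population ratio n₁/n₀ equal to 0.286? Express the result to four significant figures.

99.22 meV

n₁/n₀ = (g₁/g₀) exp[−(E₁−E₀)/kT] = 0.286.
⇒ (E₁−E₀)/kT = ln((2/2)/0.286) = ln(3.49650) = 1.25176.
kT = 124.2 meV / 1.25176 = 99.22 meV.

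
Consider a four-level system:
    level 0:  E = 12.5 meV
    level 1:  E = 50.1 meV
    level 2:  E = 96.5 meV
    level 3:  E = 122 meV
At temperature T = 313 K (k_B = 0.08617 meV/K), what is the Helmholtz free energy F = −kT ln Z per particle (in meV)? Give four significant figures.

k_BT = 0.08617 × 313 K = 26.9712 meV.
Eᵢ/kT = 0.463457, 1.85754, 3.57789, 4.52334.
Z = Σ e^(−Eᵢ/kT) = e^(−0.463457) + e^(−1.85754) + e^(−3.57789) + e^(−4.52334) = 0.629105 + 0.156056 + 0.0279346 + 0.0108527 = 0.823948.
F = −kT ln Z = −26.9712 × ln(0.823948) = −26.9712 × -0.193648 = 5.223 meV.

5.223 meV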